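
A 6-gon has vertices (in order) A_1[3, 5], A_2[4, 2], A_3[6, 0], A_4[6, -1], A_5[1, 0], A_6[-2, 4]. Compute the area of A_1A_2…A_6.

Apply the surveyor's formula: 2A = Σ (x_i·y_{i+1} − x_{i+1}·y_i), indices taken mod 6.
Cross-terms: -14, -12, -6, 1, 4, -22  ⇒  Σ = -49
Area = |Σ|/2 = 24.5.

24.5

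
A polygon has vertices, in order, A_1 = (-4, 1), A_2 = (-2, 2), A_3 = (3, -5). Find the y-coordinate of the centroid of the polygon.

Apply Gauss's area formula. First the cross-terms c_i = x_i·y_{i+1} − x_{i+1}·y_i:
  -6, 4, -17  ⇒  2A = -19, A = -9.5.
Then Σ (y_i + y_{i+1})·c_i = 38, so ȳ = 38 / (6·(-9.5)) = -2/3.

-2/3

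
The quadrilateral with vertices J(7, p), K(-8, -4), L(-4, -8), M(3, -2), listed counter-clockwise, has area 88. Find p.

10

Write out the shoelace sum; only the two edges meeting at J involve p:
2·Area = [(3·p − 7·(-2)) + (7·(-4) − (-8)·p)] + 80
       = 11·p + 66 = 176
⇒ p = 10.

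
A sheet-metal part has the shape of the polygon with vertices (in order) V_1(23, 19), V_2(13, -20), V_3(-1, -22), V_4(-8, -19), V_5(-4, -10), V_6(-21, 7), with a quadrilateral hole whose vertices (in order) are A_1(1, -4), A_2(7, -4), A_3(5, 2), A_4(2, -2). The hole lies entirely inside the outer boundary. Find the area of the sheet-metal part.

Outer boundary:
Apply the shoelace (surveyor's) formula: 2A = Σ (x_i·y_{i+1} − x_{i+1}·y_i), indices taken mod 6.
V_1→V_2: (23)(-20) − (13)(19) = -707
V_2→V_3: (13)(-22) − (-1)(-20) = -306
V_3→V_4: (-1)(-19) − (-8)(-22) = -157
V_4→V_5: (-8)(-10) − (-4)(-19) = 4
V_5→V_6: (-4)(7) − (-21)(-10) = -238
V_6→V_1: (-21)(19) − (23)(7) = -560
Σ = -1964
Area = |Σ|/2 = 982.
Hole:
Apply the shoelace (surveyor's) formula: 2A = Σ (x_i·y_{i+1} − x_{i+1}·y_i), indices taken mod 4.
Σ = (24) + (34) + (-14) + (-6) = 38
Area = |Σ|/2 = 19.
Net area = 982 − 19 = 963.

963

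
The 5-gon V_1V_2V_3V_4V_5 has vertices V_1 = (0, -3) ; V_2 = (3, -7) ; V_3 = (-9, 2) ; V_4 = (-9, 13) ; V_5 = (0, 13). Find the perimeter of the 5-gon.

56

|V_1V_2| = √((3)² + (-4)²) = √25 = 5
|V_2V_3| = √((-12)² + (9)²) = √225 = 15
|V_3V_4| = √((0)² + (11)²) = √121 = 11
|V_4V_5| = √((9)² + (0)²) = √81 = 9
|V_5V_1| = √((0)² + (-16)²) = √256 = 16
Perimeter = 5 + 15 + 11 + 9 + 16 = 56.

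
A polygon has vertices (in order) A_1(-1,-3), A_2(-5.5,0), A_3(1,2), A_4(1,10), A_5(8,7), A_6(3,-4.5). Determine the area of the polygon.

A_1→A_2: (-1)(0) − (-5.5)(-3) = -16.5
A_2→A_3: (-5.5)(2) − (1)(0) = -11
A_3→A_4: (1)(10) − (1)(2) = 8
A_4→A_5: (1)(7) − (8)(10) = -73
A_5→A_6: (8)(-4.5) − (3)(7) = -57
A_6→A_1: (3)(-3) − (-1)(-4.5) = -13.5
Σ = -163
Area = |Σ|/2 = 81.5.

81.5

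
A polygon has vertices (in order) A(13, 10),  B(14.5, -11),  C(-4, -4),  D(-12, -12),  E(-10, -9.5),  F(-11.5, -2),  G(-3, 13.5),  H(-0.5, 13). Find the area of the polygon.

Σ = (-288) + (-102) + (0) + (-6) + (-89.25) + (-161.25) + (-32.25) + (-174) = -852.75
Area = |Σ|/2 = 426.375.

426.375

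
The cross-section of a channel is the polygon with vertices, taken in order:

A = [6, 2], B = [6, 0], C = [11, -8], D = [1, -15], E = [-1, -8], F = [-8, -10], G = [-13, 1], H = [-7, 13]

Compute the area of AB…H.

343

Σ = (-12) + (-48) + (-157) + (-23) + (-54) + (-138) + (-162) + (-92) = -686
Area = |Σ|/2 = 343.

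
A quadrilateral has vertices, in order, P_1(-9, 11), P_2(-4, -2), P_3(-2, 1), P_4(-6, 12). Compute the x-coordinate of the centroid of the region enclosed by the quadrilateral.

Apply the shoelace formula. First the cross-terms c_i = x_i·y_{i+1} − x_{i+1}·y_i:
  62, -8, -18, 42  ⇒  2A = 78, A = 39.
Then Σ (x_i + x_{i+1})·c_i = -1244, so x̄ = -1244 / (6·39) = -622/117.

-622/117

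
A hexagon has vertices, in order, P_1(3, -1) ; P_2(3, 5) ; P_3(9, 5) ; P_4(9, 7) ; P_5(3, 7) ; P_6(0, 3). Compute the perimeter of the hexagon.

30

|P_1P_2| = √((0)² + (6)²) = √36 = 6
|P_2P_3| = √((6)² + (0)²) = √36 = 6
|P_3P_4| = √((0)² + (2)²) = √4 = 2
|P_4P_5| = √((-6)² + (0)²) = √36 = 6
|P_5P_6| = √((-3)² + (-4)²) = √25 = 5
|P_6P_1| = √((3)² + (-4)²) = √25 = 5
Perimeter = 6 + 6 + 2 + 6 + 5 + 5 = 30.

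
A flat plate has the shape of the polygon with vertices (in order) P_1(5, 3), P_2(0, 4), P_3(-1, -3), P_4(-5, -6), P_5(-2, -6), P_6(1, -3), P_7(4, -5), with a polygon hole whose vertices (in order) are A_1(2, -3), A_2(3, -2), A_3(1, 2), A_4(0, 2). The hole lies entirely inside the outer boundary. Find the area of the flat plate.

39

Outer boundary:
Apply the shoelace formula: 2A = Σ (x_i·y_{i+1} − x_{i+1}·y_i), indices taken mod 7.
Σ = (20) + (4) + (-9) + (18) + (12) + (7) + (37) = 89
Area = |Σ|/2 = 44.5.
Hole:
Apply Gauss's area formula: 2A = Σ (x_i·y_{i+1} − x_{i+1}·y_i), indices taken mod 4.
A_1→A_2: (2)(-2) − (3)(-3) = 5
A_2→A_3: (3)(2) − (1)(-2) = 8
A_3→A_4: (1)(2) − (0)(2) = 2
A_4→A_1: (0)(-3) − (2)(2) = -4
Σ = 11
Area = |Σ|/2 = 5.5.
Net area = 44.5 − 5.5 = 39.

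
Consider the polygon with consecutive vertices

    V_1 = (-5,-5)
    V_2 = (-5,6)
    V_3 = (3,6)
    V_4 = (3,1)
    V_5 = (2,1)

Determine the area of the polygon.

61

Σ = (-55) + (-48) + (-15) + (1) + (-5) = -122
Area = |Σ|/2 = 61.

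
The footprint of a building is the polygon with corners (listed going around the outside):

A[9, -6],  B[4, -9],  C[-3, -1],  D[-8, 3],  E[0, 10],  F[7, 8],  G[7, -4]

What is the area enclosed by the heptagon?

Σ = (-57) + (-31) + (-17) + (-80) + (-70) + (-84) + (-6) = -345
Area = |Σ|/2 = 172.5.

172.5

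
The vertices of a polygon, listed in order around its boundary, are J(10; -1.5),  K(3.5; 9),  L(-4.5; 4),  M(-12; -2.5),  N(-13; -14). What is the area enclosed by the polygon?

252

Cross-terms: 95.25, 54.5, 59.25, 135.5, 159.5  ⇒  Σ = 504
Area = |Σ|/2 = 252.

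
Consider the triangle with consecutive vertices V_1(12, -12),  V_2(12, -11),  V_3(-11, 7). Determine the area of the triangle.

11.5

Σ = (12) + (-37) + (48) = 23
Area = |Σ|/2 = 11.5.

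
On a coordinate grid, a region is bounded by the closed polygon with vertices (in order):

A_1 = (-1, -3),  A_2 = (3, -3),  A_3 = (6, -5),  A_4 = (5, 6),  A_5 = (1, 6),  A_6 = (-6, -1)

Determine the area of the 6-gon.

Apply the shoelace (surveyor's) formula: 2A = Σ (x_i·y_{i+1} − x_{i+1}·y_i), indices taken mod 6.
Σ = (12) + (3) + (61) + (24) + (35) + (17) = 152
Area = |Σ|/2 = 76.

76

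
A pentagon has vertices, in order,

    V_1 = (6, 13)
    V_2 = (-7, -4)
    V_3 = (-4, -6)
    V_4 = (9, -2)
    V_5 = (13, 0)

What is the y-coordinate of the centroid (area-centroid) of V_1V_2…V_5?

Apply the shoelace (surveyor's) formula. First the cross-terms c_i = x_i·y_{i+1} − x_{i+1}·y_i:
  67, 26, 62, 26, 169  ⇒  2A = 350, A = 175.
Then Σ (y_i + y_{i+1})·c_i = 1992, so ȳ = 1992 / (6·175) = 332/175.

332/175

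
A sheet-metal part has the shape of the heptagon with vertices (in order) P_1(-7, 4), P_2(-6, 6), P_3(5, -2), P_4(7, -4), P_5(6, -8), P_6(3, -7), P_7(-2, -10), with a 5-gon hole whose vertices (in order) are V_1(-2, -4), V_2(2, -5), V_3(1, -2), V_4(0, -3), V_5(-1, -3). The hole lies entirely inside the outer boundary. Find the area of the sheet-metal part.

Outer boundary:
Apply the surveyor's formula: 2A = Σ (x_i·y_{i+1} − x_{i+1}·y_i), indices taken mod 7.
P_1→P_2: (-7)(6) − (-6)(4) = -18
P_2→P_3: (-6)(-2) − (5)(6) = -18
P_3→P_4: (5)(-4) − (7)(-2) = -6
P_4→P_5: (7)(-8) − (6)(-4) = -32
P_5→P_6: (6)(-7) − (3)(-8) = -18
P_6→P_7: (3)(-10) − (-2)(-7) = -44
P_7→P_1: (-2)(4) − (-7)(-10) = -78
Σ = -214
Area = |Σ|/2 = 107.
Hole:
Apply Gauss's area formula: 2A = Σ (x_i·y_{i+1} − x_{i+1}·y_i), indices taken mod 5.
Σ = (18) + (1) + (-3) + (-3) + (-2) = 11
Area = |Σ|/2 = 5.5.
Net area = 107 − 5.5 = 101.5.

101.5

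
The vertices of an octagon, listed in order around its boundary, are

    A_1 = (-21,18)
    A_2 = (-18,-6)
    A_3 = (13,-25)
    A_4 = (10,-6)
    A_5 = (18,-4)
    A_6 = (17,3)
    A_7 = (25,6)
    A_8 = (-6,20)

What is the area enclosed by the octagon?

Apply the surveyor's formula: 2A = Σ (x_i·y_{i+1} − x_{i+1}·y_i), indices taken mod 8.
Cross-terms: 450, 528, 172, 68, 122, 27, 536, 312  ⇒  Σ = 2215
Area = |Σ|/2 = 1107.5.

1107.5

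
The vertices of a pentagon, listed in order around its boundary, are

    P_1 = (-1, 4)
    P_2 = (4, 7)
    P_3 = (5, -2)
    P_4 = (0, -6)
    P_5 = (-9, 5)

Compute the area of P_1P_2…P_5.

90.5

Apply the surveyor's formula: 2A = Σ (x_i·y_{i+1} − x_{i+1}·y_i), indices taken mod 5.
P_1→P_2: (-1)(7) − (4)(4) = -23
P_2→P_3: (4)(-2) − (5)(7) = -43
P_3→P_4: (5)(-6) − (0)(-2) = -30
P_4→P_5: (0)(5) − (-9)(-6) = -54
P_5→P_1: (-9)(4) − (-1)(5) = -31
Σ = -181
Area = |Σ|/2 = 90.5.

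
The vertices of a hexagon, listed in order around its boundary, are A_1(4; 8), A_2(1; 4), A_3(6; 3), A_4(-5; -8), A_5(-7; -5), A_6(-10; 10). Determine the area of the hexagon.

158.5

Apply the shoelace formula: 2A = Σ (x_i·y_{i+1} − x_{i+1}·y_i), indices taken mod 6.
Σ = (8) + (-21) + (-33) + (-31) + (-120) + (-120) = -317
Area = |Σ|/2 = 158.5.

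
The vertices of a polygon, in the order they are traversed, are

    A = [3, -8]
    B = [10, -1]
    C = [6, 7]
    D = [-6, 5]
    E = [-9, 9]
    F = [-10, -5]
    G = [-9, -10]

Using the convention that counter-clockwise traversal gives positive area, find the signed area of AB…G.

Apply the surveyor's formula: 2A = Σ (x_i·y_{i+1} − x_{i+1}·y_i), indices taken mod 7.
A→B: (3)(-1) − (10)(-8) = 77
B→C: (10)(7) − (6)(-1) = 76
C→D: (6)(5) − (-6)(7) = 72
D→E: (-6)(9) − (-9)(5) = -9
E→F: (-9)(-5) − (-10)(9) = 135
F→G: (-10)(-10) − (-9)(-5) = 55
G→A: (-9)(-8) − (3)(-10) = 102
Σ = 508
Signed area = Σ/2 = 254 (positive ⇒ counter-clockwise traversal).

254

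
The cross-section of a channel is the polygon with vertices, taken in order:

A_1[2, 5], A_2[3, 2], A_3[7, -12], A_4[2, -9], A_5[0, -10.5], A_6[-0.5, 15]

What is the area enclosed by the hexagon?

79.375

Cross-terms: -11, -50, -39, -21, -5.25, -32.5  ⇒  Σ = -158.75
Area = |Σ|/2 = 79.375.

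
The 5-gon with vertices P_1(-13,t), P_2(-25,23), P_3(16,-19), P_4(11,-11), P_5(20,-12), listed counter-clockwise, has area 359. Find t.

The doubled signed area Σ (x_i y_{i+1} − x_{i+1} y_i) is linear in t.
With t=0 it equals -227; the coefficient of t is 45 (from the two edges through P_1).
So 45·t + -227 = 2·359 = 718 ⇒ t = 21.

21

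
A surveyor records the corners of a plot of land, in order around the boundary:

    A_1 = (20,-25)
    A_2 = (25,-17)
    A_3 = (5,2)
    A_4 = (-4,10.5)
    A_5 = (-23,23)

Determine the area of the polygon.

372.5

Σ = (285) + (135) + (60.5) + (149.5) + (115) = 745
Area = |Σ|/2 = 372.5.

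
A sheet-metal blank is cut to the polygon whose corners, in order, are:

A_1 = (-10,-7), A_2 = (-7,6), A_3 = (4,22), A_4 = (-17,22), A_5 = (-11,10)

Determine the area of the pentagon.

Apply the shoelace (surveyor's) formula: 2A = Σ (x_i·y_{i+1} − x_{i+1}·y_i), indices taken mod 5.
Cross-terms: -109, -178, 462, 72, 177  ⇒  Σ = 424
Area = |Σ|/2 = 212.

212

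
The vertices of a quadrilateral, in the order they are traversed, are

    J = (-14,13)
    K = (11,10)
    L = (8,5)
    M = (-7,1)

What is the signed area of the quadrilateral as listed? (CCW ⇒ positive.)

-171

J→K: (-14)(10) − (11)(13) = -283
K→L: (11)(5) − (8)(10) = -25
L→M: (8)(1) − (-7)(5) = 43
M→J: (-7)(13) − (-14)(1) = -77
Σ = -342
Signed area = Σ/2 = -171 (negative ⇒ clockwise traversal).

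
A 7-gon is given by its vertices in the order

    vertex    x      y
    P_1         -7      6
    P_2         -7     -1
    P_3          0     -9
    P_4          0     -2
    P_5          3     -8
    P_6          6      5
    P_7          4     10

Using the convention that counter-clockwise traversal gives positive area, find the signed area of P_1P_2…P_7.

Apply the shoelace formula: 2A = Σ (x_i·y_{i+1} − x_{i+1}·y_i), indices taken mod 7.
Σ = (49) + (63) + (0) + (6) + (63) + (40) + (94) = 315
Signed area = Σ/2 = 157.5 (positive ⇒ counter-clockwise traversal).

157.5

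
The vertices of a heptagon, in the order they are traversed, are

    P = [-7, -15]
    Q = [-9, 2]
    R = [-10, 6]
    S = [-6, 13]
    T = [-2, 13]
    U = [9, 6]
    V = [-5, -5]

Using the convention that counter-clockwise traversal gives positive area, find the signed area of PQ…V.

-216.5

Apply the shoelace formula: 2A = Σ (x_i·y_{i+1} − x_{i+1}·y_i), indices taken mod 7.
Σ = (-149) + (-34) + (-94) + (-52) + (-129) + (-15) + (40) = -433
Signed area = Σ/2 = -216.5 (negative ⇒ clockwise traversal).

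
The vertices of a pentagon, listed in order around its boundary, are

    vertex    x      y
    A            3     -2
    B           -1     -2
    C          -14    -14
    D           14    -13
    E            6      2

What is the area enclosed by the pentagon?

Apply the shoelace formula: 2A = Σ (x_i·y_{i+1} − x_{i+1}·y_i), indices taken mod 5.
A→B: (3)(-2) − (-1)(-2) = -8
B→C: (-1)(-14) − (-14)(-2) = -14
C→D: (-14)(-13) − (14)(-14) = 378
D→E: (14)(2) − (6)(-13) = 106
E→A: (6)(-2) − (3)(2) = -18
Σ = 444
Area = |Σ|/2 = 222.

222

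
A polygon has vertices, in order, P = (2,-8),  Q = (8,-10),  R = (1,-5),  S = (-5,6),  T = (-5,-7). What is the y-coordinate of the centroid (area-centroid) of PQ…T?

Apply the shoelace (surveyor's) formula. First the cross-terms c_i = x_i·y_{i+1} − x_{i+1}·y_i:
  44, -30, -19, 65, 54  ⇒  2A = 114, A = 57.
Then Σ (y_i + y_{i+1})·c_i = -1236, so ȳ = -1236 / (6·57) = -206/57.

-206/57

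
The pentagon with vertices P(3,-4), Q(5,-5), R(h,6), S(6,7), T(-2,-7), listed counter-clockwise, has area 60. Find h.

10

The doubled signed area Σ (x_i y_{i+1} − x_{i+1} y_i) is linear in h.
With h=0 it equals 0; the coefficient of h is 12 (from the two edges through R).
So 12·h + 0 = 2·60 = 120 ⇒ h = 10.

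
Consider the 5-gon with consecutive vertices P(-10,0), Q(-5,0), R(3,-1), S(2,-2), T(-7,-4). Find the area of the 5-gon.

Apply the shoelace (surveyor's) formula: 2A = Σ (x_i·y_{i+1} − x_{i+1}·y_i), indices taken mod 5.
P→Q: (-10)(0) − (-5)(0) = 0
Q→R: (-5)(-1) − (3)(0) = 5
R→S: (3)(-2) − (2)(-1) = -4
S→T: (2)(-4) − (-7)(-2) = -22
T→P: (-7)(0) − (-10)(-4) = -40
Σ = -61
Area = |Σ|/2 = 30.5.

30.5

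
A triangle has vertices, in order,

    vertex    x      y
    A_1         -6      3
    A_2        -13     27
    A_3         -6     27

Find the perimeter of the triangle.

|A_1A_2| = √((-7)² + (24)²) = √625 = 25
|A_2A_3| = √((7)² + (0)²) = √49 = 7
|A_3A_1| = √((0)² + (-24)²) = √576 = 24
Perimeter = 25 + 7 + 24 = 56.

56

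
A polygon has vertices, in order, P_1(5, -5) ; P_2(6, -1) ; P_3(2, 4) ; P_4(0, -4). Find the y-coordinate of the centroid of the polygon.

-4/3

Apply the shoelace formula. First the cross-terms c_i = x_i·y_{i+1} − x_{i+1}·y_i:
  25, 26, -8, 20  ⇒  2A = 63, A = 31.5.
Then Σ (y_i + y_{i+1})·c_i = -252, so ȳ = -252 / (6·31.5) = -4/3.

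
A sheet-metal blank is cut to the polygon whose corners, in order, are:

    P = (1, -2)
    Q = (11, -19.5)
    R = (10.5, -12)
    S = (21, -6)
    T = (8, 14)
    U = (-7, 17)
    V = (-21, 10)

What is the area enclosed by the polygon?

579.625

Σ = (2.5) + (72.75) + (189) + (342) + (234) + (287) + (32) = 1159.25
Area = |Σ|/2 = 579.625.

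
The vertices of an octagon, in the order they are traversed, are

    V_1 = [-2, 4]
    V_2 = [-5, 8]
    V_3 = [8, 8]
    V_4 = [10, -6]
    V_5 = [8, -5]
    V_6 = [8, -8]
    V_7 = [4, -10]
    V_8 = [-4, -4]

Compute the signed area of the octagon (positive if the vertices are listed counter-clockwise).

Apply the surveyor's formula: 2A = Σ (x_i·y_{i+1} − x_{i+1}·y_i), indices taken mod 8.
Σ = (4) + (-104) + (-128) + (-2) + (-24) + (-48) + (-56) + (-24) = -382
Signed area = Σ/2 = -191 (negative ⇒ clockwise traversal).

-191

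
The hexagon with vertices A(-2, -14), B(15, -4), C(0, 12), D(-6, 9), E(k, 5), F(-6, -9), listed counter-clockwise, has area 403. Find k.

-15

Write out the shoelace sum; only the two edges meeting at E involve k:
2·Area = [((-6)·5 − k·9) + (k·(-9) − (-6)·5)] + 536
       = -18·k + 536 = 806
⇒ k = -15.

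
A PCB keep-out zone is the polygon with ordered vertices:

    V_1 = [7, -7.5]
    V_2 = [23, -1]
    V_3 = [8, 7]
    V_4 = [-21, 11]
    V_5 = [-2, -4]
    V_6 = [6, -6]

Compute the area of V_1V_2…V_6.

Apply the shoelace (surveyor's) formula: 2A = Σ (x_i·y_{i+1} − x_{i+1}·y_i), indices taken mod 6.
Cross-terms: 165.5, 169, 235, 106, 36, -3  ⇒  Σ = 708.5
Area = |Σ|/2 = 354.25.

354.25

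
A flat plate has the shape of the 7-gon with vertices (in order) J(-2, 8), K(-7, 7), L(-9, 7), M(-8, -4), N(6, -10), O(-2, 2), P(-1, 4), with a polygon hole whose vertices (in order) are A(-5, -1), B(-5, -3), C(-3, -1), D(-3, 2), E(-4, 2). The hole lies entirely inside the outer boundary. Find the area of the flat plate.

Outer boundary:
Cross-terms: 42, 14, 92, 104, -8, -6, 0  ⇒  Σ = 238
Area = |Σ|/2 = 119.
Hole:
Apply the shoelace formula: 2A = Σ (x_i·y_{i+1} − x_{i+1}·y_i), indices taken mod 5.
Cross-terms: 10, -4, -9, 2, 14  ⇒  Σ = 13
Area = |Σ|/2 = 6.5.
Net area = 119 − 6.5 = 112.5.

112.5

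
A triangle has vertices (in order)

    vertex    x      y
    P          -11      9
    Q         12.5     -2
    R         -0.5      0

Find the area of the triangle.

48

Apply Gauss's area formula: 2A = Σ (x_i·y_{i+1} − x_{i+1}·y_i), indices taken mod 3.
Σ = (-90.5) + (-1) + (-4.5) = -96
Area = |Σ|/2 = 48.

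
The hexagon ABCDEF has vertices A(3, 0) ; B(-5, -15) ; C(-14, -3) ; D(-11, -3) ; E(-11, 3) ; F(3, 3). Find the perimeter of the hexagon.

58

|AB| = √((-8)² + (-15)²) = √289 = 17
|BC| = √((-9)² + (12)²) = √225 = 15
|CD| = √((3)² + (0)²) = √9 = 3
|DE| = √((0)² + (6)²) = √36 = 6
|EF| = √((14)² + (0)²) = √196 = 14
|FA| = √((0)² + (-3)²) = √9 = 3
Perimeter = 17 + 15 + 3 + 6 + 14 + 3 = 58.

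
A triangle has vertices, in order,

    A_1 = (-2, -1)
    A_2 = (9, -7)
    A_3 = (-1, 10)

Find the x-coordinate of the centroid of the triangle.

Apply Gauss's area formula. First the cross-terms c_i = x_i·y_{i+1} − x_{i+1}·y_i:
  23, 83, 21  ⇒  2A = 127, A = 63.5.
Then Σ (x_i + x_{i+1})·c_i = 762, so x̄ = 762 / (6·63.5) = 2.

2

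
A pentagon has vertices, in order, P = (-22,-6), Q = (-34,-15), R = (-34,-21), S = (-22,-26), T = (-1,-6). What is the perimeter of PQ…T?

|PQ| = √((-12)² + (-9)²) = √225 = 15
|QR| = √((0)² + (-6)²) = √36 = 6
|RS| = √((12)² + (-5)²) = √169 = 13
|ST| = √((21)² + (20)²) = √841 = 29
|TP| = √((-21)² + (0)²) = √441 = 21
Perimeter = 15 + 6 + 13 + 29 + 21 = 84.

84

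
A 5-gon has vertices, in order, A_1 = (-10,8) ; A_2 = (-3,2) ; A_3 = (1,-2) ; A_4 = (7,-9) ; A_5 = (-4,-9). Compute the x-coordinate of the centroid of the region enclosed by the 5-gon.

Apply the shoelace formula. First the cross-terms c_i = x_i·y_{i+1} − x_{i+1}·y_i:
  4, 4, 5, -99, -122  ⇒  2A = -208, A = -104.
Then Σ (x_i + x_{i+1})·c_i = 1391, so x̄ = 1391 / (6·(-104)) = -107/48.

-107/48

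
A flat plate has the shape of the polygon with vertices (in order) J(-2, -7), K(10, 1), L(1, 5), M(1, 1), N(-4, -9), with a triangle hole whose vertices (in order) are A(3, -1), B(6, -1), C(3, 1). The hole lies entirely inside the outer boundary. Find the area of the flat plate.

56

Outer boundary:
Apply the shoelace formula: 2A = Σ (x_i·y_{i+1} − x_{i+1}·y_i), indices taken mod 5.
Σ = (68) + (49) + (-4) + (-5) + (10) = 118
Area = |Σ|/2 = 59.
Hole:
Apply the surveyor's formula: 2A = Σ (x_i·y_{i+1} − x_{i+1}·y_i), indices taken mod 3.
Cross-terms: 3, 9, -6  ⇒  Σ = 6
Area = |Σ|/2 = 3.
Net area = 59 − 3 = 56.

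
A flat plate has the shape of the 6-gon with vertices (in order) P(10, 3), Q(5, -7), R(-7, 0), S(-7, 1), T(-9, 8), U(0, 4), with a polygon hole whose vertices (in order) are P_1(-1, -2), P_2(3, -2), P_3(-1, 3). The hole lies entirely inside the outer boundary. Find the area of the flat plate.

122

Outer boundary:
Apply the shoelace formula: 2A = Σ (x_i·y_{i+1} − x_{i+1}·y_i), indices taken mod 6.
Σ = (-85) + (-49) + (-7) + (-47) + (-36) + (-40) = -264
Area = |Σ|/2 = 132.
Hole:
Σ = (8) + (7) + (5) = 20
Area = |Σ|/2 = 10.
Net area = 132 − 10 = 122.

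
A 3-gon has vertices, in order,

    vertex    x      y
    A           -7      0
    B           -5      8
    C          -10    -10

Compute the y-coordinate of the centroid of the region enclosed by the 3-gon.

Apply Gauss's area formula. First the cross-terms c_i = x_i·y_{i+1} − x_{i+1}·y_i:
  -56, 130, -70  ⇒  2A = 4, A = 2.
Then Σ (y_i + y_{i+1})·c_i = -8, so ȳ = -8 / (6·2) = -2/3.

-2/3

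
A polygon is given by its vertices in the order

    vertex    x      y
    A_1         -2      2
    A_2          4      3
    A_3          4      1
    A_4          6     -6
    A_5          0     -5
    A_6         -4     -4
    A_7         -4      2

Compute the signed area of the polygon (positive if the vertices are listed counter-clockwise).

-65

A_1→A_2: (-2)(3) − (4)(2) = -14
A_2→A_3: (4)(1) − (4)(3) = -8
A_3→A_4: (4)(-6) − (6)(1) = -30
A_4→A_5: (6)(-5) − (0)(-6) = -30
A_5→A_6: (0)(-4) − (-4)(-5) = -20
A_6→A_7: (-4)(2) − (-4)(-4) = -24
A_7→A_1: (-4)(2) − (-2)(2) = -4
Σ = -130
Signed area = Σ/2 = -65 (negative ⇒ clockwise traversal).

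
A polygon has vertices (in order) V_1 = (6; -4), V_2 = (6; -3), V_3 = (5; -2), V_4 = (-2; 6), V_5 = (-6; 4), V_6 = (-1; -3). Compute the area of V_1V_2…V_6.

53.5

Apply the surveyor's formula: 2A = Σ (x_i·y_{i+1} − x_{i+1}·y_i), indices taken mod 6.
V_1→V_2: (6)(-3) − (6)(-4) = 6
V_2→V_3: (6)(-2) − (5)(-3) = 3
V_3→V_4: (5)(6) − (-2)(-2) = 26
V_4→V_5: (-2)(4) − (-6)(6) = 28
V_5→V_6: (-6)(-3) − (-1)(4) = 22
V_6→V_1: (-1)(-4) − (6)(-3) = 22
Σ = 107
Area = |Σ|/2 = 53.5.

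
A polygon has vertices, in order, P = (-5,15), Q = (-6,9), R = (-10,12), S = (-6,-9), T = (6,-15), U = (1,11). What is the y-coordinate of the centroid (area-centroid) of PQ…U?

-2/195

Apply the surveyor's formula. First the cross-terms c_i = x_i·y_{i+1} − x_{i+1}·y_i:
  45, 18, 162, 144, 81, 70  ⇒  2A = 520, A = 260.
Then Σ (y_i + y_{i+1})·c_i = -16, so ȳ = -16 / (6·260) = -2/195.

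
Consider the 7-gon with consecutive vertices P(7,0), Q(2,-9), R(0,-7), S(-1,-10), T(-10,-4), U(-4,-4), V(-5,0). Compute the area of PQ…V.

Apply Gauss's area formula: 2A = Σ (x_i·y_{i+1} − x_{i+1}·y_i), indices taken mod 7.
Σ = (-63) + (-14) + (-7) + (-96) + (24) + (-20) + (0) = -176
Area = |Σ|/2 = 88.

88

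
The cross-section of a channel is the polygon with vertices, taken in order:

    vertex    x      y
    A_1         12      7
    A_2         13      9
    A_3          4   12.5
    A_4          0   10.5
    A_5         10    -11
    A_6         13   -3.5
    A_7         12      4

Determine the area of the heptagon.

Apply the shoelace (surveyor's) formula: 2A = Σ (x_i·y_{i+1} − x_{i+1}·y_i), indices taken mod 7.
Cross-terms: 17, 126.5, 42, -105, 108, 94, 36  ⇒  Σ = 318.5
Area = |Σ|/2 = 159.25.

159.25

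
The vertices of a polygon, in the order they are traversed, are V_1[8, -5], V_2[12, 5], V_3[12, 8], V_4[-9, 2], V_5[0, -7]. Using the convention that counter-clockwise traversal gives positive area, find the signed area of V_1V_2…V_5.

175.5

Cross-terms: 100, 36, 96, 63, 56  ⇒  Σ = 351
Signed area = Σ/2 = 175.5 (positive ⇒ counter-clockwise traversal).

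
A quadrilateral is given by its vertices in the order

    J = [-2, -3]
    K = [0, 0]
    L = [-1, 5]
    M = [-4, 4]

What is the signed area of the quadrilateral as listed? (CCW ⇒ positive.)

Apply the shoelace (surveyor's) formula: 2A = Σ (x_i·y_{i+1} − x_{i+1}·y_i), indices taken mod 4.
J→K: (-2)(0) − (0)(-3) = 0
K→L: (0)(5) − (-1)(0) = 0
L→M: (-1)(4) − (-4)(5) = 16
M→J: (-4)(-3) − (-2)(4) = 20
Σ = 36
Signed area = Σ/2 = 18 (positive ⇒ counter-clockwise traversal).

18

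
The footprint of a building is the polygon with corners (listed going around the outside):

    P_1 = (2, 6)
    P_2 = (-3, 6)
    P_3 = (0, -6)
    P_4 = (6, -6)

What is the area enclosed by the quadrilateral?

66

Apply the shoelace formula: 2A = Σ (x_i·y_{i+1} − x_{i+1}·y_i), indices taken mod 4.
Σ = (30) + (18) + (36) + (48) = 132
Area = |Σ|/2 = 66.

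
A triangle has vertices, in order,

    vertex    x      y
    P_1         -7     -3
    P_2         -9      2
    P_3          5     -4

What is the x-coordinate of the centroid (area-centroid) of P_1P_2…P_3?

Apply Gauss's area formula. First the cross-terms c_i = x_i·y_{i+1} − x_{i+1}·y_i:
  -41, 26, -43  ⇒  2A = -58, A = -29.
Then Σ (x_i + x_{i+1})·c_i = 638, so x̄ = 638 / (6·(-29)) = -11/3.

-11/3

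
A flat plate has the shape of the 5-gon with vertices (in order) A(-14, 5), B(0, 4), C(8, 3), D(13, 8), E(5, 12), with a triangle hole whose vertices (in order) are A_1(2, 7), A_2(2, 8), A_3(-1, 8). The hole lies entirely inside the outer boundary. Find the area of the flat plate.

121.5

Outer boundary:
Apply the shoelace formula: 2A = Σ (x_i·y_{i+1} − x_{i+1}·y_i), indices taken mod 5.
A→B: (-14)(4) − (0)(5) = -56
B→C: (0)(3) − (8)(4) = -32
C→D: (8)(8) − (13)(3) = 25
D→E: (13)(12) − (5)(8) = 116
E→A: (5)(5) − (-14)(12) = 193
Σ = 246
Area = |Σ|/2 = 123.
Hole:
Apply Gauss's area formula: 2A = Σ (x_i·y_{i+1} − x_{i+1}·y_i), indices taken mod 3.
Σ = (2) + (24) + (-23) = 3
Area = |Σ|/2 = 1.5.
Net area = 123 − 1.5 = 121.5.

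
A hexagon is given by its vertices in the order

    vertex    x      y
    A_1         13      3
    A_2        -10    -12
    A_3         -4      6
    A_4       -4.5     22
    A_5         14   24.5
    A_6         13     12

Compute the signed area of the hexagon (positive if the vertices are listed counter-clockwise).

Cross-terms: -126, -108, -61, -418.25, -150.5, -117  ⇒  Σ = -980.75
Signed area = Σ/2 = -490.375 (negative ⇒ clockwise traversal).

-490.375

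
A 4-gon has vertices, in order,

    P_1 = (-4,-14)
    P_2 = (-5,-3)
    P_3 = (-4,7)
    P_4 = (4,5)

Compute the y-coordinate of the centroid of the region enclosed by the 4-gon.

Apply the shoelace formula. First the cross-terms c_i = x_i·y_{i+1} − x_{i+1}·y_i:
  -58, -47, -48, -36  ⇒  2A = -189, A = -94.5.
Then Σ (y_i + y_{i+1})·c_i = 546, so ȳ = 546 / (6·(-94.5)) = -26/27.

-26/27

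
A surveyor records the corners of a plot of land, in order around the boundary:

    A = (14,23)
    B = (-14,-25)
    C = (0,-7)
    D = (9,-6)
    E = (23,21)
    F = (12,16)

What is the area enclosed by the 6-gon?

A→B: (14)(-25) − (-14)(23) = -28
B→C: (-14)(-7) − (0)(-25) = 98
C→D: (0)(-6) − (9)(-7) = 63
D→E: (9)(21) − (23)(-6) = 327
E→F: (23)(16) − (12)(21) = 116
F→A: (12)(23) − (14)(16) = 52
Σ = 628
Area = |Σ|/2 = 314.

314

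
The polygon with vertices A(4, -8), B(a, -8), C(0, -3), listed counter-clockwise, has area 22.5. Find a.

The doubled signed area Σ (x_i y_{i+1} − x_{i+1} y_i) is linear in a.
With a=0 it equals -20; the coefficient of a is 5 (from the two edges through B).
So 5·a + -20 = 2·22.5 = 45 ⇒ a = 13.

13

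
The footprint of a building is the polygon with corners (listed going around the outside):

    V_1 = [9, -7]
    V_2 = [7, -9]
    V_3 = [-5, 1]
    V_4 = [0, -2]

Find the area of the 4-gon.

Cross-terms: -32, -38, 10, 18  ⇒  Σ = -42
Area = |Σ|/2 = 21.

21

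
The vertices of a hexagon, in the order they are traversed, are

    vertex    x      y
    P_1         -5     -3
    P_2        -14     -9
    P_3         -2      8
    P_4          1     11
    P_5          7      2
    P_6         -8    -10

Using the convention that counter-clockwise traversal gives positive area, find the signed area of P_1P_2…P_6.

Apply Gauss's area formula: 2A = Σ (x_i·y_{i+1} − x_{i+1}·y_i), indices taken mod 6.
P_1→P_2: (-5)(-9) − (-14)(-3) = 3
P_2→P_3: (-14)(8) − (-2)(-9) = -130
P_3→P_4: (-2)(11) − (1)(8) = -30
P_4→P_5: (1)(2) − (7)(11) = -75
P_5→P_6: (7)(-10) − (-8)(2) = -54
P_6→P_1: (-8)(-3) − (-5)(-10) = -26
Σ = -312
Signed area = Σ/2 = -156 (negative ⇒ clockwise traversal).

-156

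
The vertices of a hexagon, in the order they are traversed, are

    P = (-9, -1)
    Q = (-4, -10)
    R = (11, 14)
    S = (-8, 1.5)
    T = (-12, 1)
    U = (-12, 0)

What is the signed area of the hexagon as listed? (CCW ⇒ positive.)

151.25

Apply the shoelace (surveyor's) formula: 2A = Σ (x_i·y_{i+1} − x_{i+1}·y_i), indices taken mod 6.
P→Q: (-9)(-10) − (-4)(-1) = 86
Q→R: (-4)(14) − (11)(-10) = 54
R→S: (11)(1.5) − (-8)(14) = 128.5
S→T: (-8)(1) − (-12)(1.5) = 10
T→U: (-12)(0) − (-12)(1) = 12
U→P: (-12)(-1) − (-9)(0) = 12
Σ = 302.5
Signed area = Σ/2 = 151.25 (positive ⇒ counter-clockwise traversal).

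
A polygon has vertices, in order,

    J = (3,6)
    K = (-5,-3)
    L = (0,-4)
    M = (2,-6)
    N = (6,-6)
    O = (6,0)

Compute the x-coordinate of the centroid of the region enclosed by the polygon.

274/145

Apply Gauss's area formula. First the cross-terms c_i = x_i·y_{i+1} − x_{i+1}·y_i:
  21, 20, 8, 24, 36, 36  ⇒  2A = 145, A = 72.5.
Then Σ (x_i + x_{i+1})·c_i = 822, so x̄ = 822 / (6·72.5) = 274/145.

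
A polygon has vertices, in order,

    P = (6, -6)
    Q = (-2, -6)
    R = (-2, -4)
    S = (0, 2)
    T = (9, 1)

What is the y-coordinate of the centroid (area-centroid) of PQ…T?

-145/67

Apply Gauss's area formula. First the cross-terms c_i = x_i·y_{i+1} − x_{i+1}·y_i:
  -48, -4, -4, -18, -60  ⇒  2A = -134, A = -67.
Then Σ (y_i + y_{i+1})·c_i = 870, so ȳ = 870 / (6·(-67)) = -145/67.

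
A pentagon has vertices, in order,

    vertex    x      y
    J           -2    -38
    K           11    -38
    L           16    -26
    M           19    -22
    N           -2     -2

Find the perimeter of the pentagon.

|JK| = √((13)² + (0)²) = √169 = 13
|KL| = √((5)² + (12)²) = √169 = 13
|LM| = √((3)² + (4)²) = √25 = 5
|MN| = √((-21)² + (20)²) = √841 = 29
|NJ| = √((0)² + (-36)²) = √1296 = 36
Perimeter = 13 + 13 + 5 + 29 + 36 = 96.

96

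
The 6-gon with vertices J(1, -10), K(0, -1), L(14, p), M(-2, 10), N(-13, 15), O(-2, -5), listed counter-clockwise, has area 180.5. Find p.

Write out the shoelace sum; only the two edges meeting at L involve p:
2·Area = [(0·p − 14·(-1)) + (14·10 − (-2)·p)] + 219
       = 2·p + 373 = 361
⇒ p = -6.

-6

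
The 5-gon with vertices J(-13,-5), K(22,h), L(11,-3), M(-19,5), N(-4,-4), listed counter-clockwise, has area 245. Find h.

-16

The doubled signed area Σ (x_i y_{i+1} − x_{i+1} y_i) is linear in h.
With h=0 it equals 106; the coefficient of h is -24 (from the two edges through K).
So -24·h + 106 = 2·245 = 490 ⇒ h = -16.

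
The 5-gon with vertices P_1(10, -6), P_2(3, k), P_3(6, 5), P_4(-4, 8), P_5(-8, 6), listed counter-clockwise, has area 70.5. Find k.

Write out the shoelace sum; only the two edges meeting at P_2 involve k:
2·Area = [(10·k − 3·(-6)) + (3·5 − 6·k)] + 96
       = 4·k + 129 = 141
⇒ k = 3.

3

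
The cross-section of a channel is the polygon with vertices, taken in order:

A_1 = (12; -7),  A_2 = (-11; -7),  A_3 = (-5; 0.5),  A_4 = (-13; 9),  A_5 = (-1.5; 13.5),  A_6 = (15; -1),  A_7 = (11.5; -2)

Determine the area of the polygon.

339

Σ = (-161) + (-40.5) + (-38.5) + (-162) + (-201) + (-18.5) + (-56.5) = -678
Area = |Σ|/2 = 339.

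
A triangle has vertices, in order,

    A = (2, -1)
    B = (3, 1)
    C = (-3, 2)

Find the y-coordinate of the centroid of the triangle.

2/3

Apply the shoelace (surveyor's) formula. First the cross-terms c_i = x_i·y_{i+1} − x_{i+1}·y_i:
  5, 9, -1  ⇒  2A = 13, A = 6.5.
Then Σ (y_i + y_{i+1})·c_i = 26, so ȳ = 26 / (6·6.5) = 2/3.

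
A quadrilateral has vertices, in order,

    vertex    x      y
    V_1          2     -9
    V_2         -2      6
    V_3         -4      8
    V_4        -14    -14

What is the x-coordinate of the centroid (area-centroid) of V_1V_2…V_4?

Apply Gauss's area formula. First the cross-terms c_i = x_i·y_{i+1} − x_{i+1}·y_i:
  -6, 8, 168, 154  ⇒  2A = 324, A = 162.
Then Σ (x_i + x_{i+1})·c_i = -4920, so x̄ = -4920 / (6·162) = -410/81.

-410/81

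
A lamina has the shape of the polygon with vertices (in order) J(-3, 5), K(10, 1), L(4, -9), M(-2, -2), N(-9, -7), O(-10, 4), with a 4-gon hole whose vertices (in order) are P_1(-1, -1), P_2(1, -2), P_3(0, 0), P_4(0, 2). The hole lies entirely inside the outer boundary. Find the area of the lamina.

Outer boundary:
Apply the shoelace formula: 2A = Σ (x_i·y_{i+1} − x_{i+1}·y_i), indices taken mod 6.
Σ = (-53) + (-94) + (-26) + (-4) + (-106) + (-38) = -321
Area = |Σ|/2 = 160.5.
Hole:
Apply the shoelace (surveyor's) formula: 2A = Σ (x_i·y_{i+1} − x_{i+1}·y_i), indices taken mod 4.
Σ = (3) + (0) + (0) + (2) = 5
Area = |Σ|/2 = 2.5.
Net area = 160.5 − 2.5 = 158.

158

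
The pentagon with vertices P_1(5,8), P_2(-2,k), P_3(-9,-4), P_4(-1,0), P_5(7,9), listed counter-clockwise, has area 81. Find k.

The doubled signed area Σ (x_i y_{i+1} − x_{i+1} y_i) is linear in k.
With k=0 it equals 22; the coefficient of k is 14 (from the two edges through P_2).
So 14·k + 22 = 2·81 = 162 ⇒ k = 10.

10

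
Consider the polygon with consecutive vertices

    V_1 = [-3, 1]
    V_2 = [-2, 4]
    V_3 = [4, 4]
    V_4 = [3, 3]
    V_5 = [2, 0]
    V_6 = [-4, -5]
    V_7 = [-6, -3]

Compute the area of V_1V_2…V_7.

Apply the shoelace (surveyor's) formula: 2A = Σ (x_i·y_{i+1} − x_{i+1}·y_i), indices taken mod 7.
Cross-terms: -10, -24, 0, -6, -10, -18, -15  ⇒  Σ = -83
Area = |Σ|/2 = 41.5.

41.5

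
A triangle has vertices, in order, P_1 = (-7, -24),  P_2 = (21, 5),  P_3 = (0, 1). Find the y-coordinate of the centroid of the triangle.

-6

Apply the surveyor's formula. First the cross-terms c_i = x_i·y_{i+1} − x_{i+1}·y_i:
  469, 21, 7  ⇒  2A = 497, A = 248.5.
Then Σ (y_i + y_{i+1})·c_i = -8946, so ȳ = -8946 / (6·248.5) = -6.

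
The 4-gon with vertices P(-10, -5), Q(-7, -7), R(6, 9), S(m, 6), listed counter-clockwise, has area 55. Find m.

0

The doubled signed area Σ (x_i y_{i+1} − x_{i+1} y_i) is linear in m.
With m=0 it equals 110; the coefficient of m is -14 (from the two edges through S).
So -14·m + 110 = 2·55 = 110 ⇒ m = 0.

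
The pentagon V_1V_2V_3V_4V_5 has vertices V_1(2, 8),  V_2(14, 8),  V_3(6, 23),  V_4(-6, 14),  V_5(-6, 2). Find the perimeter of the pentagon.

|V_1V_2| = √((12)² + (0)²) = √144 = 12
|V_2V_3| = √((-8)² + (15)²) = √289 = 17
|V_3V_4| = √((-12)² + (-9)²) = √225 = 15
|V_4V_5| = √((0)² + (-12)²) = √144 = 12
|V_5V_1| = √((8)² + (6)²) = √100 = 10
Perimeter = 12 + 17 + 15 + 12 + 10 = 66.

66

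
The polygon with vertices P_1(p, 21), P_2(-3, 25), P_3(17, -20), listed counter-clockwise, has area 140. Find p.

5

Write out the shoelace sum; only the two edges meeting at P_1 involve p:
2·Area = [(17·21 − p·(-20)) + (p·25 − (-3)·21)] + -365
       = 45·p + 55 = 280
⇒ p = 5.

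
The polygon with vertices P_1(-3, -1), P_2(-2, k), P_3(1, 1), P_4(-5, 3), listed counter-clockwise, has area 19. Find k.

Write out the shoelace sum; only the two edges meeting at P_2 involve k:
2·Area = [((-3)·k − (-2)·(-1)) + ((-2)·1 − 1·k)] + 22
       = -4·k + 18 = 38
⇒ k = -5.

-5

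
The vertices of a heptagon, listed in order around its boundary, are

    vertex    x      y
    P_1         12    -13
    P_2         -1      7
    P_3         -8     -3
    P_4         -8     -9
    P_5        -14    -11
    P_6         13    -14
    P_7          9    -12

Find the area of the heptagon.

Apply Gauss's area formula: 2A = Σ (x_i·y_{i+1} − x_{i+1}·y_i), indices taken mod 7.
Σ = (71) + (59) + (48) + (-38) + (339) + (-30) + (27) = 476
Area = |Σ|/2 = 238.

238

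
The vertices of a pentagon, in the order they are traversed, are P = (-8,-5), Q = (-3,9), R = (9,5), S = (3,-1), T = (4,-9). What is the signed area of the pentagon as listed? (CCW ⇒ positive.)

Apply Gauss's area formula: 2A = Σ (x_i·y_{i+1} − x_{i+1}·y_i), indices taken mod 5.
Σ = (-87) + (-96) + (-24) + (-23) + (-92) = -322
Signed area = Σ/2 = -161 (negative ⇒ clockwise traversal).

-161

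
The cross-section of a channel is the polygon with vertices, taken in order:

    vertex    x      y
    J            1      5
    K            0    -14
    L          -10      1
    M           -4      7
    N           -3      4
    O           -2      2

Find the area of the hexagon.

Apply the surveyor's formula: 2A = Σ (x_i·y_{i+1} − x_{i+1}·y_i), indices taken mod 6.
Σ = (-14) + (-140) + (-66) + (5) + (2) + (-12) = -225
Area = |Σ|/2 = 112.5.

112.5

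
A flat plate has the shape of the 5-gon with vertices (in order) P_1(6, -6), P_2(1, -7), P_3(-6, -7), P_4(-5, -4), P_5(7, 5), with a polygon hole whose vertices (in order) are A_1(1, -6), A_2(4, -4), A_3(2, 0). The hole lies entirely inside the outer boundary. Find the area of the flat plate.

74.5

Outer boundary:
Σ = (-36) + (-49) + (-11) + (3) + (-72) = -165
Area = |Σ|/2 = 82.5.
Hole:
Apply Gauss's area formula: 2A = Σ (x_i·y_{i+1} − x_{i+1}·y_i), indices taken mod 3.
Σ = (20) + (8) + (-12) = 16
Area = |Σ|/2 = 8.
Net area = 82.5 − 8 = 74.5.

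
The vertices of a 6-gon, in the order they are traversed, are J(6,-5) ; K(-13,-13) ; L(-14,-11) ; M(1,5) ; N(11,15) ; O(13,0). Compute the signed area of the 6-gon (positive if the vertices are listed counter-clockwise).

-270.5

Apply the shoelace formula: 2A = Σ (x_i·y_{i+1} − x_{i+1}·y_i), indices taken mod 6.
Cross-terms: -143, -39, -59, -40, -195, -65  ⇒  Σ = -541
Signed area = Σ/2 = -270.5 (negative ⇒ clockwise traversal).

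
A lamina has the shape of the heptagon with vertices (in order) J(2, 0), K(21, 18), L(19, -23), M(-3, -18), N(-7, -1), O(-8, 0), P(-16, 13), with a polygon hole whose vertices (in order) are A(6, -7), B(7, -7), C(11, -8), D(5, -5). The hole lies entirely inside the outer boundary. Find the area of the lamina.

726.5

Outer boundary:
Cross-terms: 36, -825, -411, -123, -8, -104, -26  ⇒  Σ = -1461
Area = |Σ|/2 = 730.5.
Hole:
Σ = (7) + (21) + (-15) + (-5) = 8
Area = |Σ|/2 = 4.
Net area = 730.5 − 4 = 726.5.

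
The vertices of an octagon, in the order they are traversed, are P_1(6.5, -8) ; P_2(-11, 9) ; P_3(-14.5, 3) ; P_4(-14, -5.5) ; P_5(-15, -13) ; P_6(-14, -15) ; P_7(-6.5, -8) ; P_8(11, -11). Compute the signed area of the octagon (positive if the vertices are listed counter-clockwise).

244.875

Cross-terms: -29.5, 97.5, 121.75, 99.5, 43, 14.5, 159.5, -16.5  ⇒  Σ = 489.75
Signed area = Σ/2 = 244.875 (positive ⇒ counter-clockwise traversal).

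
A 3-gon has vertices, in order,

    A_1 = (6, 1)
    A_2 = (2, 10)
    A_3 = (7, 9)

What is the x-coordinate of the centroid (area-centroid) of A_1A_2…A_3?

Apply the shoelace (surveyor's) formula. First the cross-terms c_i = x_i·y_{i+1} − x_{i+1}·y_i:
  58, -52, -47  ⇒  2A = -41, A = -20.5.
Then Σ (x_i + x_{i+1})·c_i = -615, so x̄ = -615 / (6·(-20.5)) = 5.

5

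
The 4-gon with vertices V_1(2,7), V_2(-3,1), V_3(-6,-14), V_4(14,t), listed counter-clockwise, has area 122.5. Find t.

The doubled signed area Σ (x_i y_{i+1} − x_{i+1} y_i) is linear in t.
With t=0 it equals 365; the coefficient of t is -8 (from the two edges through V_4).
So -8·t + 365 = 2·122.5 = 245 ⇒ t = 15.

15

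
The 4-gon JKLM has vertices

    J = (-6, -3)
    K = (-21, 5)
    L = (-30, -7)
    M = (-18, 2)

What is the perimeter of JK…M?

|JK| = √((-15)² + (8)²) = √289 = 17
|KL| = √((-9)² + (-12)²) = √225 = 15
|LM| = √((12)² + (9)²) = √225 = 15
|MJ| = √((12)² + (-5)²) = √169 = 13
Perimeter = 17 + 15 + 15 + 13 = 60.

60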